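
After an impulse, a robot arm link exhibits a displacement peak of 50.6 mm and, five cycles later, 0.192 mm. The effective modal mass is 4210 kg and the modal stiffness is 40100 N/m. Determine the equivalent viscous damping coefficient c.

Logarithmic decrement δ = (1/n)·ln(x₀/x_n) = (1/5)·ln(50.6/0.192) = (1/5)·ln(263.5) = 1.115.
ζ = δ/√(4π² + δ²) = 1.115/√(39.48 + 1.24) = 1.115/6.381 = 0.1747.
c = ζ · 2√(km) = 0.1747 × 2√(40100 × 4210) = 0.1747 × 25990 = 4540 N·s/m.

4540 N·s/m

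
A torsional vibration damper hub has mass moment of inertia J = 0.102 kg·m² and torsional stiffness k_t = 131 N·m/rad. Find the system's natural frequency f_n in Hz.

5.70 Hz

ω_n = √(k_t/J) = √(131/0.102) = √1284 = 35.84 rad/s.
f_n = ω_n/(2π) = 35.84/6.283 = 5.704 Hz.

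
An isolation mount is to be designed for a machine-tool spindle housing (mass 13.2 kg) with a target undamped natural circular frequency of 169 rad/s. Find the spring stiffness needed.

k = m·ω_n² = 13.2 × 169.0² = 13.2 × 28560 = 377000 N/m.

377000 N/m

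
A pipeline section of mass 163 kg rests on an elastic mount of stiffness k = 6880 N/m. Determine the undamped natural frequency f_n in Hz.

ω_n = √(k/m) = √(6880/163) = √42.21 = 6.497 rad/s.
f_n = ω_n/(2π) = 6.497/6.283 = 1.034 Hz.

1.03 Hz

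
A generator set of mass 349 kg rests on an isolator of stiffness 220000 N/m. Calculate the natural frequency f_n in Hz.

4.00 Hz

ω_n = √(k/m) = √(220000/349) = √630.4 = 25.11 rad/s.
f_n = ω_n/(2π) = 25.11/6.283 = 3.996 Hz.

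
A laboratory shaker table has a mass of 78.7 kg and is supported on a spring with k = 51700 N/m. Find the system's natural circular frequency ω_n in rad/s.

ω_n = √(k/m) = √(51700/78.7) = √656.9 = 25.63 rad/s.

25.6 rad/s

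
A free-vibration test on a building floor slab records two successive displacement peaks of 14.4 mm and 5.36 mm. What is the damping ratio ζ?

0.155

Logarithmic decrement δ = (1/n)·ln(x₀/x_n) = (1/1)·ln(14.4/5.36) = (1/1)·ln(2.687) = 0.9883.
ζ = δ/√(4π² + δ²) = 0.9883/√(39.48 + 0.977) = 0.9883/6.360 = 0.1554.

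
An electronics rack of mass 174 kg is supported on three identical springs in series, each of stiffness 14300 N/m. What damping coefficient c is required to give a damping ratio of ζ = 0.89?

1620 N·s/m

Series springs: 1/k_eq = 3/14300, so k_eq = 14300/3 = 4767 N/m.
c_c = 2√(k_eq·m) = 2√(4767 × 174) = 1821 N·s/m.
c = ζ·c_c = 0.89 × 1821 = 1621 N·s/m.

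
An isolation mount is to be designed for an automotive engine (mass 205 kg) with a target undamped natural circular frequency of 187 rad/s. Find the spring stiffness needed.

7170000 N/m

k = m·ω_n² = 205 × 187.0² = 205 × 34970 = 7169000 N/m.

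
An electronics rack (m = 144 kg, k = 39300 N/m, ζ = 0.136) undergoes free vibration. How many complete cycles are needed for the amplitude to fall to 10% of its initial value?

Logarithmic decrement δ = 2πζ/√(1 − ζ²) = 2π × 0.1360/√(1 − 0.0185) = 0.8625.
x_n/x₀ = e^(−nδ) ≤ 0.1; take ln: n ≥ ln(1/0.1)/δ = 2.303/0.8625 = 2.670.
So 3 complete cycles are required.

3 cycles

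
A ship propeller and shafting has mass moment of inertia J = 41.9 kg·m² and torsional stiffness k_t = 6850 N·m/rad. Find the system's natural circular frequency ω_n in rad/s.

ω_n = √(k_t/J) = √(6850/41.9) = √163.5 = 12.79 rad/s.

12.8 rad/s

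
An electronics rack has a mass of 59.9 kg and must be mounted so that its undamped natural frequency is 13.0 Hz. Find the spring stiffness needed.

ω_n = 2πf_n = 2π × 13.0 = 81.68 rad/s.
k = m·ω_n² = 59.9 × 81.68² = 59.9 × 6672 = 399600 N/m.

400000 N/m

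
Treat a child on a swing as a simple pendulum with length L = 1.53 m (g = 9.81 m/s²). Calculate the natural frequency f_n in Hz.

0.403 Hz

For a simple pendulum ω_n = √(g/L) = √(9.81/1.53) = √6.412 = 2.532 rad/s.
f_n = ω_n/(2π) = 2.532/6.283 = 0.4030 Hz.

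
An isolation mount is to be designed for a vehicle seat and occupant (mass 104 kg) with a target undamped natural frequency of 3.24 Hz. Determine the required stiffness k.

43100 N/m

ω_n = 2πf_n = 2π × 3.24 = 20.36 rad/s.
k = m·ω_n² = 104 × 20.36² = 104 × 414.4 = 43100 N/m.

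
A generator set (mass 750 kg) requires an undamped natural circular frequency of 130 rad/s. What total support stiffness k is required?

k = m·ω_n² = 750 × 130.0² = 750 × 16900 = 12680000 N/m.

12700000 N/m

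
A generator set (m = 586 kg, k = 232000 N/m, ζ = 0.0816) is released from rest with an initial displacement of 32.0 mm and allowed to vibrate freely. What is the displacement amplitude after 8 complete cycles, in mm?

Logarithmic decrement δ = 2πζ/√(1 − ζ²) = 2π × 0.08160/√(1 − 0.00666) = 0.5144.
After n cycles, x_n/x₀ = e^(−nδ), so x_8 = 32.0 × e^(−8 × 0.5144) = 32.0 × 0.01632 = 0.5222 mm.

0.522 mm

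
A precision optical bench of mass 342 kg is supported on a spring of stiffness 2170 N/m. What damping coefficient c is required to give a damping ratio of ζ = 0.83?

1430 N·s/m

c_c = 2√(k·m) = 2√(2170 × 342) = 1723 N·s/m.
c = ζ·c_c = 0.83 × 1723 = 1430 N·s/m.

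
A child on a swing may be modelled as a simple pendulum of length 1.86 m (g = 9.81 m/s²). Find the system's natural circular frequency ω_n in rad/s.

2.30 rad/s

For a simple pendulum ω_n = √(g/L) = √(9.81/1.86) = √5.274 = 2.297 rad/s.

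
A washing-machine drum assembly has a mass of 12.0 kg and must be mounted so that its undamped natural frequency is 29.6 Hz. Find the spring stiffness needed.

415000 N/m

ω_n = 2πf_n = 2π × 29.6 = 186.0 rad/s.
k = m·ω_n² = 12.0 × 186.0² = 12.0 × 34590 = 415100 N/m.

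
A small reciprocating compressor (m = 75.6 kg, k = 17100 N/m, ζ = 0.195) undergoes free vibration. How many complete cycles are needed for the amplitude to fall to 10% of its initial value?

2 cycles

Logarithmic decrement δ = 2πζ/√(1 − ζ²) = 2π × 0.1950/√(1 − 0.0380) = 1.249.
x_n/x₀ = e^(−nδ) ≤ 0.1; take ln: n ≥ ln(1/0.1)/δ = 2.303/1.249 = 1.843.
So 2 complete cycles are required.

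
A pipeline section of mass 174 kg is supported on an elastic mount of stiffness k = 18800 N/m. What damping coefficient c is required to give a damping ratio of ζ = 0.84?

c_c = 2√(k·m) = 2√(18800 × 174) = 3617 N·s/m.
c = ζ·c_c = 0.84 × 3617 = 3039 N·s/m.

3040 N·s/m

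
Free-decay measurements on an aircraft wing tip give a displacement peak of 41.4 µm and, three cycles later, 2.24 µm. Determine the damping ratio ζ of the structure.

0.153

Logarithmic decrement δ = (1/n)·ln(x₀/x_n) = (1/3)·ln(41.4/2.24) = (1/3)·ln(18.48) = 0.9723.
ζ = δ/√(4π² + δ²) = 0.9723/√(39.48 + 0.945) = 0.9723/6.358 = 0.1529.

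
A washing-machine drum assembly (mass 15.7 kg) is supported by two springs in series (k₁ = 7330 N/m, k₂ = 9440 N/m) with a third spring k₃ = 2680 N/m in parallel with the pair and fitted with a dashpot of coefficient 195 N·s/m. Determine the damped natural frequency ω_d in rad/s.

Series pair: k_s = k₁k₂/(k₁+k₂) = (7330)(9440)/(7330 + 9440) = 4126 N/m. In parallel with k₃: k_eq = 4126 + 2680 = 6806 N/m.
ω_n = √(k_eq/m) = √(6806/15.7) = 20.82 rad/s.
Critical damping c_c = 2√(k_eq·m) = 2√(6806 × 15.7) = 653.8 N·s/m, so ζ = c/c_c = 195/653.8 = 0.2983.
ω_d = ω_n√(1 − ζ²) = 20.82 × √(1 − 0.0890) = 19.87 rad/s.

19.9 rad/s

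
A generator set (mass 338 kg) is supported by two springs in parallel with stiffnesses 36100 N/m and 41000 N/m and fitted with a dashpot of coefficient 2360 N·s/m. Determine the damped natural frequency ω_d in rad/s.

14.7 rad/s

Parallel springs add: k_eq = 36100 + 41000 = 77100 N/m.
ω_n = √(k_eq/m) = √(77100/338) = 15.10 rad/s.
Critical damping c_c = 2√(k_eq·m) = 2√(77100 × 338) = 10210 N·s/m, so ζ = c/c_c = 2360/10210 = 0.2312.
ω_d = ω_n√(1 − ζ²) = 15.10 × √(1 − 0.0534) = 14.69 rad/s.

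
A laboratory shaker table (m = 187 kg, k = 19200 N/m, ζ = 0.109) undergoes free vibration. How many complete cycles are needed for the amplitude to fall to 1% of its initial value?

7 cycles

Logarithmic decrement δ = 2πζ/√(1 − ζ²) = 2π × 0.1090/√(1 − 0.0119) = 0.6890.
x_n/x₀ = e^(−nδ) ≤ 0.01; take ln: n ≥ ln(1/0.01)/δ = 4.605/0.6890 = 6.684.
So 7 complete cycles are required.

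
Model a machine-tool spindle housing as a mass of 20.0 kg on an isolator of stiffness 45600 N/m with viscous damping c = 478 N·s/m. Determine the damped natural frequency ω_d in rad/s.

46.2 rad/s

ω_n = √(k/m) = √(45600/20.0) = 47.75 rad/s.
Critical damping c_c = 2√(k·m) = 2√(45600 × 20.0) = 1910 N·s/m, so ζ = c/c_c = 478/1910 = 0.2503.
ω_d = ω_n√(1 − ζ²) = 47.75 × √(1 − 0.0626) = 46.23 rad/s.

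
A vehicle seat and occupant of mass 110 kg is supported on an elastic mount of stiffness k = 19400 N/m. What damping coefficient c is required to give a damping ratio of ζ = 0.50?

c_c = 2√(k·m) = 2√(19400 × 110) = 2922 N·s/m.
c = ζ·c_c = 0.50 × 2922 = 1461 N·s/m.

1460 N·s/m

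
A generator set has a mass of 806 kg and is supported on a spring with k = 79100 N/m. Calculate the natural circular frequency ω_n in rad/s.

9.91 rad/s

ω_n = √(k/m) = √(79100/806) = √98.14 = 9.907 rad/s.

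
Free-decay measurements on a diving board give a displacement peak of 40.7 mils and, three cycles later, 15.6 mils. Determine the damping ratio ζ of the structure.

Logarithmic decrement δ = (1/n)·ln(x₀/x_n) = (1/3)·ln(40.7/15.6) = (1/3)·ln(2.609) = 0.3197.
ζ = δ/√(4π² + δ²) = 0.3197/√(39.48 + 0.102) = 0.3197/6.291 = 0.05081.

0.0508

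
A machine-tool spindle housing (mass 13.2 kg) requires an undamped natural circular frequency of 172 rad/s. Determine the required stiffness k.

391000 N/m

k = m·ω_n² = 13.2 × 172.0² = 13.2 × 29580 = 390500 N/m.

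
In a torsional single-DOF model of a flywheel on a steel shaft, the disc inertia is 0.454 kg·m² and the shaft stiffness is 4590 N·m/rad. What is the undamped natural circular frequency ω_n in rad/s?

101 rad/s

ω_n = √(k_t/J) = √(4590/0.454) = √10110 = 100.5 rad/s.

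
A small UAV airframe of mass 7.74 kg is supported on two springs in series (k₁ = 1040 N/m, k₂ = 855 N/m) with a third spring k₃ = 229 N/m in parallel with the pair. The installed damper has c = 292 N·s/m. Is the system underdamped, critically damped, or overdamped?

overdamped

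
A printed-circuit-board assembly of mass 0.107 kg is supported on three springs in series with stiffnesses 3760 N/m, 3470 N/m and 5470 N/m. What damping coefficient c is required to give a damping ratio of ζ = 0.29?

6.99 N·s/m

Series springs: 1/k_eq = 1/3760 + 1/3470 + 1/5470 = 0.0007370, so k_eq = 1357 N/m.
c_c = 2√(k_eq·m) = 2√(1357 × 0.107) = 24.10 N·s/m.
c = ζ·c_c = 0.29 × 24.10 = 6.989 N·s/m.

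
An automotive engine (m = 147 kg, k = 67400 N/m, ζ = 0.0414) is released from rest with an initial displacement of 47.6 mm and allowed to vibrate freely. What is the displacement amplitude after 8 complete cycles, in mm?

Logarithmic decrement δ = 2πζ/√(1 − ζ²) = 2π × 0.04140/√(1 − 0.00171) = 0.2603.
After n cycles, x_n/x₀ = e^(−nδ), so x_8 = 47.6 × e^(−8 × 0.2603) = 47.6 × 0.1246 = 5.930 mm.

5.93 mm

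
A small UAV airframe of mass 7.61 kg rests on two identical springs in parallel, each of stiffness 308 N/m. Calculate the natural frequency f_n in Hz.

1.43 Hz

Parallel springs add: k_eq = 2 × 308 = 616.0 N/m.
ω_n = √(k_eq/m) = √(616.0/7.61) = √80.95 = 8.997 rad/s.
f_n = ω_n/(2π) = 8.997/6.283 = 1.432 Hz.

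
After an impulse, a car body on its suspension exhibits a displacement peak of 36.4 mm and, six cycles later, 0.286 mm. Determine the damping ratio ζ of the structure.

0.128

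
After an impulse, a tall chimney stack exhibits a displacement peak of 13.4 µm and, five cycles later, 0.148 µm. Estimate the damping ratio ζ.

Logarithmic decrement δ = (1/n)·ln(x₀/x_n) = (1/5)·ln(13.4/0.148) = (1/5)·ln(90.54) = 0.9012.
ζ = δ/√(4π² + δ²) = 0.9012/√(39.48 + 0.812) = 0.9012/6.347 = 0.1420.

0.142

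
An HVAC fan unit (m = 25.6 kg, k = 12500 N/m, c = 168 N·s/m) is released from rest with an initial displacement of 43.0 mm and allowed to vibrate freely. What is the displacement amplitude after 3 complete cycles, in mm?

ζ = c/(2√(km)) = 168/(2√(12500 × 25.6)) = 168/1131 = 0.1485.
Logarithmic decrement δ = 2πζ/√(1 − ζ²) = 2π × 0.1485/√(1 − 0.0221) = 0.9435.
After n cycles, x_n/x₀ = e^(−nδ), so x_3 = 43.0 × e^(−3 × 0.9435) = 43.0 × 0.05899 = 2.537 mm.

2.54 mm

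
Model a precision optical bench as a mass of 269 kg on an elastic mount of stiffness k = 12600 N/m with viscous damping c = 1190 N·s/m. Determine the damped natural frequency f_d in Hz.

1.03 Hz

ω_n = √(k/m) = √(12600/269) = 6.844 rad/s.
Critical damping c_c = 2√(k·m) = 2√(12600 × 269) = 3682 N·s/m, so ζ = c/c_c = 1190/3682 = 0.3232.
ω_d = ω_n√(1 − ζ²) = 6.844 × √(1 − 0.104) = 6.477 rad/s.
f_d = ω_d/(2π) = 1.031 Hz.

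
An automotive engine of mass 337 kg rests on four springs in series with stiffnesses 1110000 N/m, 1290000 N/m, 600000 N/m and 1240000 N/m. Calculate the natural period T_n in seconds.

Series springs: 1/k_eq = 1/1110000 + 1/1290000 + 1/600000 + 1/1240000 = 4.149×10^-6, so k_eq = 241000 N/m.
ω_n = √(k_eq/m) = √(241000/337) = √715.2 = 26.74 rad/s.
T_n = 2π/ω_n = 6.283/26.74 = 0.2350 s.

0.235 s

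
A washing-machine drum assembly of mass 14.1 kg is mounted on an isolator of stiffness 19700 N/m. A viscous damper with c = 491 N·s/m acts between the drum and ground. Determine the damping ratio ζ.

ω_n = √(k/m) = √(19700/14.1) = 37.38 rad/s.
Critical damping c_c = 2√(k·m) = 2√(19700 × 14.1) = 1054 N·s/m, so ζ = c/c_c = 491/1054 = 0.4658.

0.466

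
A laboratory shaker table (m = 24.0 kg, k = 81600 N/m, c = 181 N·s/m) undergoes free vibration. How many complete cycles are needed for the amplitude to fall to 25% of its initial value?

4 cycles

ζ = c/(2√(km)) = 181/(2√(81600 × 24.0)) = 181/2799 = 0.06467.
Logarithmic decrement δ = 2πζ/√(1 − ζ²) = 2π × 0.06467/√(1 − 0.00418) = 0.4072.
x_n/x₀ = e^(−nδ) ≤ 0.25; take ln: n ≥ ln(1/0.25)/δ = 1.386/0.4072 = 3.405.
So 4 complete cycles are required.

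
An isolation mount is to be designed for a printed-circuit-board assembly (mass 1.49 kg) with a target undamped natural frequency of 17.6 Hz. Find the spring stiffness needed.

18200 N/m

ω_n = 2πf_n = 2π × 17.6 = 110.6 rad/s.
k = m·ω_n² = 1.49 × 110.6² = 1.49 × 12230 = 18220 N/m.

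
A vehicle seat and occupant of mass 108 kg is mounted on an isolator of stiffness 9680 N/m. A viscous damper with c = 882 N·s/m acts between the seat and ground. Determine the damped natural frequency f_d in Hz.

1.36 Hz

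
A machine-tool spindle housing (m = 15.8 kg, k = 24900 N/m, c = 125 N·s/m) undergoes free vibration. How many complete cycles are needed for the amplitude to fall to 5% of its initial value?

ζ = c/(2√(km)) = 125/(2√(24900 × 15.8)) = 125/1254 = 0.09964.
Logarithmic decrement δ = 2πζ/√(1 − ζ²) = 2π × 0.09964/√(1 − 0.00993) = 0.6292.
x_n/x₀ = e^(−nδ) ≤ 0.05; take ln: n ≥ ln(1/0.05)/δ = 2.996/0.6292 = 4.761.
So 5 complete cycles are required.

5 cycles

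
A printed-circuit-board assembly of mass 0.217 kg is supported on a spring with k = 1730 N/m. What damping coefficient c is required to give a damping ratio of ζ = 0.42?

16.3 N·s/m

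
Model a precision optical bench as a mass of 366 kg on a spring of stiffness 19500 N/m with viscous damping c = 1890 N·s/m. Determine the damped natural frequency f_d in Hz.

1.09 Hz

ω_n = √(k/m) = √(19500/366) = 7.299 rad/s.
Critical damping c_c = 2√(k·m) = 2√(19500 × 366) = 5343 N·s/m, so ζ = c/c_c = 1890/5343 = 0.3537.
ω_d = ω_n√(1 − ζ²) = 7.299 × √(1 − 0.125) = 6.827 rad/s.
f_d = ω_d/(2π) = 1.087 Hz.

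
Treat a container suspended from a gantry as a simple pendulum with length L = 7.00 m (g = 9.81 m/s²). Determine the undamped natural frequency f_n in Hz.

0.188 Hz

For a simple pendulum ω_n = √(g/L) = √(9.81/7.00) = √1.401 = 1.184 rad/s.
f_n = ω_n/(2π) = 1.184/6.283 = 0.1884 Hz.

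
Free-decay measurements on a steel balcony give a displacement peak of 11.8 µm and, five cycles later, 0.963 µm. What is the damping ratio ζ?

Logarithmic decrement δ = (1/n)·ln(x₀/x_n) = (1/5)·ln(11.8/0.963) = (1/5)·ln(12.25) = 0.5012.
ζ = δ/√(4π² + δ²) = 0.5012/√(39.48 + 0.251) = 0.5012/6.303 = 0.07951.

0.0795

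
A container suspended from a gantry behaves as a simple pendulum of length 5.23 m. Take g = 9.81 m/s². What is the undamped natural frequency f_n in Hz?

For a simple pendulum ω_n = √(g/L) = √(9.81/5.23) = √1.876 = 1.370 rad/s.
f_n = ω_n/(2π) = 1.370/6.283 = 0.2180 Hz.

0.218 Hz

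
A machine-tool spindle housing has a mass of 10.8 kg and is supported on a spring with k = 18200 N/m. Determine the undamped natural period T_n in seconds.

0.153 s

ω_n = √(k/m) = √(18200/10.8) = √1685 = 41.05 rad/s.
T_n = 2π/ω_n = 6.283/41.05 = 0.1531 s.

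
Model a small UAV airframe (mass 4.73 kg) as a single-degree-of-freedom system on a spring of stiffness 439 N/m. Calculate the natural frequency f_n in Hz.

ω_n = √(k/m) = √(439.0/4.73) = √92.81 = 9.634 rad/s.
f_n = ω_n/(2π) = 9.634/6.283 = 1.533 Hz.

1.53 Hz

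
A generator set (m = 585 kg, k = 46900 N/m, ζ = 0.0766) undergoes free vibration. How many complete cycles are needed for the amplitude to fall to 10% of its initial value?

Logarithmic decrement δ = 2πζ/√(1 − ζ²) = 2π × 0.07660/√(1 − 0.00587) = 0.4827.
x_n/x₀ = e^(−nδ) ≤ 0.1; take ln: n ≥ ln(1/0.1)/δ = 2.303/0.4827 = 4.770.
So 5 complete cycles are required.

5 cycles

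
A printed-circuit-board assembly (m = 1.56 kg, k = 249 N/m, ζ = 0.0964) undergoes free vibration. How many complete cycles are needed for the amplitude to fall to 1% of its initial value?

Logarithmic decrement δ = 2πζ/√(1 − ζ²) = 2π × 0.09640/√(1 − 0.00929) = 0.6085.
x_n/x₀ = e^(−nδ) ≤ 0.01; take ln: n ≥ ln(1/0.01)/δ = 4.605/0.6085 = 7.568.
So 8 complete cycles are required.

8 cycles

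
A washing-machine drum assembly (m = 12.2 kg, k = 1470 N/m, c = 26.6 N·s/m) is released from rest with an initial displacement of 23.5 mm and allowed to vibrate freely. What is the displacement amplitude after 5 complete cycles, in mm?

ζ = c/(2√(km)) = 26.6/(2√(1470 × 12.2)) = 26.6/267.8 = 0.09931.
Logarithmic decrement δ = 2πζ/√(1 − ζ²) = 2π × 0.09931/√(1 − 0.00986) = 0.6271.
After n cycles, x_n/x₀ = e^(−nδ), so x_5 = 23.5 × e^(−5 × 0.6271) = 23.5 × 0.04348 = 1.022 mm.

1.02 mm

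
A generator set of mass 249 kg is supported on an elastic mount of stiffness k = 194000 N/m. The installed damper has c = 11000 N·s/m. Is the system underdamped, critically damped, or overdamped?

underdamped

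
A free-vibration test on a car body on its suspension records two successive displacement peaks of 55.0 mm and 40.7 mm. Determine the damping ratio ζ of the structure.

Logarithmic decrement δ = (1/n)·ln(x₀/x_n) = (1/1)·ln(55.0/40.7) = (1/1)·ln(1.351) = 0.3011.
ζ = δ/√(4π² + δ²) = 0.3011/√(39.48 + 0.0907) = 0.3011/6.290 = 0.04787.

0.0479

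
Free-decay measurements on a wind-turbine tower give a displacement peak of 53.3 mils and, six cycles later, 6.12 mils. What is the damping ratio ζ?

0.0573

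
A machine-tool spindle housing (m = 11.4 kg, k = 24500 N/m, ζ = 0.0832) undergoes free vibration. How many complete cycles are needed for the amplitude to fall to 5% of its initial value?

Logarithmic decrement δ = 2πζ/√(1 − ζ²) = 2π × 0.08320/√(1 − 0.00692) = 0.5246.
x_n/x₀ = e^(−nδ) ≤ 0.05; take ln: n ≥ ln(1/0.05)/δ = 2.996/0.5246 = 5.711.
So 6 complete cycles are required.

6 cycles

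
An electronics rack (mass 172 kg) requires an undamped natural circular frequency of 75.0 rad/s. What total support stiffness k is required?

k = m·ω_n² = 172 × 75.00² = 172 × 5625 = 967500 N/m.

968000 N/m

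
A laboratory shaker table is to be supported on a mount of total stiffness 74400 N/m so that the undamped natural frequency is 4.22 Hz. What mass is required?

ω_n = 2πf_n = 2π × 4.22 = 26.52 rad/s.
m = k/ω_n² = 74400/26.52² = 74400/703.0 = 105.8 kg.

106 kg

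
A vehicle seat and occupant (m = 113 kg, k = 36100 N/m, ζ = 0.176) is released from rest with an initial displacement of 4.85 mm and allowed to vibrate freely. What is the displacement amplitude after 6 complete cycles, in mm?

0.00573 mm

Logarithmic decrement δ = 2πζ/√(1 − ζ²) = 2π × 0.1760/√(1 − 0.0310) = 1.123.
After n cycles, x_n/x₀ = e^(−nδ), so x_6 = 4.85 × e^(−6 × 1.123) = 4.85 × 0.001182 = 0.005734 mm.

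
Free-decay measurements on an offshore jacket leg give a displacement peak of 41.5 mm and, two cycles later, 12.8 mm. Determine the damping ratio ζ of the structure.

0.0932

Logarithmic decrement δ = (1/n)·ln(x₀/x_n) = (1/2)·ln(41.5/12.8) = (1/2)·ln(3.242) = 0.5881.
ζ = δ/√(4π² + δ²) = 0.5881/√(39.48 + 0.346) = 0.5881/6.311 = 0.09320.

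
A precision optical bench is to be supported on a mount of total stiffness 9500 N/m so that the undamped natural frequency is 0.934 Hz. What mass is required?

276 kg

ω_n = 2πf_n = 2π × 0.934 = 5.868 rad/s.
m = k/ω_n² = 9500/5.868² = 9500/34.44 = 275.8 kg.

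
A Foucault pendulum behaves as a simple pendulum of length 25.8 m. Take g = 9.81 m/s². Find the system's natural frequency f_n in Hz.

0.0981 Hz

For a simple pendulum ω_n = √(g/L) = √(9.81/25.8) = √0.3802 = 0.6166 rad/s.
f_n = ω_n/(2π) = 0.6166/6.283 = 0.09814 Hz.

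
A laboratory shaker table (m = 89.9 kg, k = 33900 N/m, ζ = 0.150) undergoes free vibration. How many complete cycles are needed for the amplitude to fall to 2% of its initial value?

5 cycles

Logarithmic decrement δ = 2πζ/√(1 − ζ²) = 2π × 0.1500/√(1 − 0.0225) = 0.9533.
x_n/x₀ = e^(−nδ) ≤ 0.02; take ln: n ≥ ln(1/0.02)/δ = 3.912/0.9533 = 4.104.
So 5 complete cycles are required.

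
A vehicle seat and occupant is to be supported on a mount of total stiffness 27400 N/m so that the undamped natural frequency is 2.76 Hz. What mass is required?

91.1 kg

ω_n = 2πf_n = 2π × 2.76 = 17.34 rad/s.
m = k/ω_n² = 27400/17.34² = 27400/300.7 = 91.11 kg.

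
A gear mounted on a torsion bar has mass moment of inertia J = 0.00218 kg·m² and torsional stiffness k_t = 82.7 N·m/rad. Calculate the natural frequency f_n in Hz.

ω_n = √(k_t/J) = √(82.7/0.00218) = √37940 = 194.8 rad/s.
f_n = ω_n/(2π) = 194.8/6.283 = 31.00 Hz.

31.0 Hz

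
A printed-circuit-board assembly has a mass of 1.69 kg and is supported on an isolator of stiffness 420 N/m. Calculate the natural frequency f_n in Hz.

ω_n = √(k/m) = √(420.0/1.69) = √248.5 = 15.76 rad/s.
f_n = ω_n/(2π) = 15.76/6.283 = 2.509 Hz.

2.51 Hz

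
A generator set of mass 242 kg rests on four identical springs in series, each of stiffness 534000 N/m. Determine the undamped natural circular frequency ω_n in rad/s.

23.5 rad/s

Series springs: 1/k_eq = 4/534000, so k_eq = 534000/4 = 133500 N/m.
ω_n = √(k_eq/m) = √(133500/242) = √551.7 = 23.49 rad/s.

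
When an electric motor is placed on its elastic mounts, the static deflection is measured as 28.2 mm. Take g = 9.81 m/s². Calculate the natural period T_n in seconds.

0.337 s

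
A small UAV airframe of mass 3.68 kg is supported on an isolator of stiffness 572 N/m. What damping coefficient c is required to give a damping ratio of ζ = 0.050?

c_c = 2√(k·m) = 2√(572.0 × 3.68) = 91.76 N·s/m.
c = ζ·c_c = 0.050 × 91.76 = 4.588 N·s/m.

4.59 N·s/m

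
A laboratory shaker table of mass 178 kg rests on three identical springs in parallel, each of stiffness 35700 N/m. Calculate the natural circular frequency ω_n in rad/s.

24.5 rad/s

Parallel springs add: k_eq = 3 × 35700 = 107100 N/m.
ω_n = √(k_eq/m) = √(107100/178) = √601.7 = 24.53 rad/s.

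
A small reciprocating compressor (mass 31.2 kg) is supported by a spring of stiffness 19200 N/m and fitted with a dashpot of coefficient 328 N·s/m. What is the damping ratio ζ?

ω_n = √(k/m) = √(19200/31.2) = 24.81 rad/s.
Critical damping c_c = 2√(k·m) = 2√(19200 × 31.2) = 1548 N·s/m, so ζ = c/c_c = 328/1548 = 0.2119.

0.212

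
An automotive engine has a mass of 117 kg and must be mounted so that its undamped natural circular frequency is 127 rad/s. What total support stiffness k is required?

1890000 N/m

k = m·ω_n² = 117 × 127.0² = 117 × 16130 = 1887000 N/m.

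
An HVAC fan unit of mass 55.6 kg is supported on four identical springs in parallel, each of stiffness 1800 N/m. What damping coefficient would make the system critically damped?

1270 N·s/m

Parallel springs add: k_eq = 4 × 1800 = 7200 N/m.
c_c = 2√(k_eq·m) = 2√(7200 × 55.6) = 2 × 632.7 = 1265 N·s/m.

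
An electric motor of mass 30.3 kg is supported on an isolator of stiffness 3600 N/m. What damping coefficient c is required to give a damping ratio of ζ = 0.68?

c_c = 2√(k·m) = 2√(3600 × 30.3) = 660.5 N·s/m.
c = ζ·c_c = 0.68 × 660.5 = 449.2 N·s/m.

449 N·s/m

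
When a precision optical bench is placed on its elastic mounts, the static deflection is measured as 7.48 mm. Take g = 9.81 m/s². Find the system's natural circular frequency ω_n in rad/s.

ω_n = √(g/δ_st) = √(9.81/0.00748) = √1311 = 36.21 rad/s.

36.2 rad/s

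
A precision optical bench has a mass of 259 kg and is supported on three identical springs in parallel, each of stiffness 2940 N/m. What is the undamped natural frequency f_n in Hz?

Parallel springs add: k_eq = 3 × 2940 = 8820 N/m.
ω_n = √(k_eq/m) = √(8820/259) = √34.05 = 5.836 rad/s.
f_n = ω_n/(2π) = 5.836/6.283 = 0.9288 Hz.

0.929 Hz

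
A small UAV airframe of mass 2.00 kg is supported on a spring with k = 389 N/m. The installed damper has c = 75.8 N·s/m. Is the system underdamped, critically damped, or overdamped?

overdamped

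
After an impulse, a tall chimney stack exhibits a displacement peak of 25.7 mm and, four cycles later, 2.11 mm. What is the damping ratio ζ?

0.0990

Logarithmic decrement δ = (1/n)·ln(x₀/x_n) = (1/4)·ln(25.7/2.11) = (1/4)·ln(12.18) = 0.6250.
ζ = δ/√(4π² + δ²) = 0.6250/√(39.48 + 0.391) = 0.6250/6.314 = 0.09898.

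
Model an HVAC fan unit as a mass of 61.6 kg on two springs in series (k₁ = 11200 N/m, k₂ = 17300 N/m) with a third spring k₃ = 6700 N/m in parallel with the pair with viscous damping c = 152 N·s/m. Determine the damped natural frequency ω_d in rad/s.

Series pair: k_s = k₁k₂/(k₁+k₂) = (11200)(17300)/(11200 + 17300) = 6799 N/m. In parallel with k₃: k_eq = 6799 + 6700 = 13500 N/m.
ω_n = √(k_eq/m) = √(13500/61.6) = 14.80 rad/s.
Critical damping c_c = 2√(k_eq·m) = 2√(13500 × 61.6) = 1824 N·s/m, so ζ = c/c_c = 152/1824 = 0.08334.
ω_d = ω_n√(1 − ζ²) = 14.80 × √(1 − 0.00695) = 14.75 rad/s.

14.8 rad/s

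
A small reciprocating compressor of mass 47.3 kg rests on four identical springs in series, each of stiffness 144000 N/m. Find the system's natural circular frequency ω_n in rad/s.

27.6 rad/s

Series springs: 1/k_eq = 4/144000, so k_eq = 144000/4 = 36000 N/m.
ω_n = √(k_eq/m) = √(36000/47.3) = √761.1 = 27.59 rad/s.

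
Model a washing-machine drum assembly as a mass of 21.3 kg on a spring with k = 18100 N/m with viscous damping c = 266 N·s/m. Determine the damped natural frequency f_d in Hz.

ω_n = √(k/m) = √(18100/21.3) = 29.15 rad/s.
Critical damping c_c = 2√(k·m) = 2√(18100 × 21.3) = 1242 N·s/m, so ζ = c/c_c = 266/1242 = 0.2142.
ω_d = ω_n√(1 − ζ²) = 29.15 × √(1 − 0.0459) = 28.47 rad/s.
f_d = ω_d/(2π) = 4.532 Hz.

4.53 Hz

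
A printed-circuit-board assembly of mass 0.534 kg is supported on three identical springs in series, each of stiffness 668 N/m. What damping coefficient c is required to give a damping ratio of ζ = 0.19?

4.14 N·s/m

Series springs: 1/k_eq = 3/668, so k_eq = 668/3 = 222.7 N/m.
c_c = 2√(k_eq·m) = 2√(222.7 × 0.534) = 21.81 N·s/m.
c = ζ·c_c = 0.19 × 21.81 = 4.144 N·s/m.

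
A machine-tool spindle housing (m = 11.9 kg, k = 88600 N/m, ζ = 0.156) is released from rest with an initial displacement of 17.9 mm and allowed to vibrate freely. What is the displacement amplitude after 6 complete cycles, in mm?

Logarithmic decrement δ = 2πζ/√(1 − ζ²) = 2π × 0.1560/√(1 − 0.0243) = 0.9923.
After n cycles, x_n/x₀ = e^(−nδ), so x_6 = 17.9 × e^(−6 × 0.9923) = 17.9 × 0.002596 = 0.04646 mm.

0.0465 mm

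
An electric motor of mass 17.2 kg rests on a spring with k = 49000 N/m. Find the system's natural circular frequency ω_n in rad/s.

53.4 rad/s

ω_n = √(k/m) = √(49000/17.2) = √2849 = 53.37 rad/s.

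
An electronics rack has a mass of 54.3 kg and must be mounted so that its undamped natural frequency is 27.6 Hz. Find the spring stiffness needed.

1630000 N/m

ω_n = 2πf_n = 2π × 27.6 = 173.4 rad/s.
k = m·ω_n² = 54.3 × 173.4² = 54.3 × 30070 = 1633000 N/m.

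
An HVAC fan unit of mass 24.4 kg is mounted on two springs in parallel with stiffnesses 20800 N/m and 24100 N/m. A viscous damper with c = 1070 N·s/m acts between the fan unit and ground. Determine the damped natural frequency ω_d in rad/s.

36.9 rad/s

Parallel springs add: k_eq = 20800 + 24100 = 44900 N/m.
ω_n = √(k_eq/m) = √(44900/24.4) = 42.90 rad/s.
Critical damping c_c = 2√(k_eq·m) = 2√(44900 × 24.4) = 2093 N·s/m, so ζ = c/c_c = 1070/2093 = 0.5111.
ω_d = ω_n√(1 − ζ²) = 42.90 × √(1 − 0.261) = 36.87 rad/s.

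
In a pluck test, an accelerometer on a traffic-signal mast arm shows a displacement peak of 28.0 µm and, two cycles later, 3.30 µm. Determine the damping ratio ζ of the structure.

Logarithmic decrement δ = (1/n)·ln(x₀/x_n) = (1/2)·ln(28.0/3.30) = (1/2)·ln(8.485) = 1.069.
ζ = δ/√(4π² + δ²) = 1.069/√(39.48 + 1.14) = 1.069/6.373 = 0.1677.

0.168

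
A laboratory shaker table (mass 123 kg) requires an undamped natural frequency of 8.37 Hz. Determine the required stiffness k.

ω_n = 2πf_n = 2π × 8.37 = 52.59 rad/s.
k = m·ω_n² = 123 × 52.59² = 123 × 2766 = 340200 N/m.

340000 N/m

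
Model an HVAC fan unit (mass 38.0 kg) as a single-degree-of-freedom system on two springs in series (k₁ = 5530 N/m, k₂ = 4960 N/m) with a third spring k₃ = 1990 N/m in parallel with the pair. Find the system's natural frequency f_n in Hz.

Series pair: k_s = k₁k₂/(k₁+k₂) = (5530)(4960)/(5530 + 4960) = 2615 N/m. In parallel with k₃: k_eq = 2615 + 1990 = 4605 N/m.
ω_n = √(k_eq/m) = √(4605/38.0) = √121.2 = 11.01 rad/s.
f_n = ω_n/(2π) = 11.01/6.283 = 1.752 Hz.

1.75 Hz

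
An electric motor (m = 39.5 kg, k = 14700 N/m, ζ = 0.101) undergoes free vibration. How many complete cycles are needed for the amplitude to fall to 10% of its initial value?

Logarithmic decrement δ = 2πζ/√(1 − ζ²) = 2π × 0.1010/√(1 − 0.0102) = 0.6379.
x_n/x₀ = e^(−nδ) ≤ 0.1; take ln: n ≥ ln(1/0.1)/δ = 2.303/0.6379 = 3.610.
So 4 complete cycles are required.

4 cycles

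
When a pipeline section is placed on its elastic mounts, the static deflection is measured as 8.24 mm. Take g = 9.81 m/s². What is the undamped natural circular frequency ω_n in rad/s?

ω_n = √(g/δ_st) = √(9.81/0.00824) = √1191 = 34.50 rad/s.

34.5 rad/s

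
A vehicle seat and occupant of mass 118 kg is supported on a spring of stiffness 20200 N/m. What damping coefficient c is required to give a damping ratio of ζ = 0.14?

c_c = 2√(k·m) = 2√(20200 × 118) = 3088 N·s/m.
c = ζ·c_c = 0.14 × 3088 = 432.3 N·s/m.

432 N·s/m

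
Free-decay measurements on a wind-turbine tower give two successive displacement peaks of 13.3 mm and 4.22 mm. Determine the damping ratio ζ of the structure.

Logarithmic decrement δ = (1/n)·ln(x₀/x_n) = (1/1)·ln(13.3/4.22) = (1/1)·ln(3.152) = 1.148.
ζ = δ/√(4π² + δ²) = 1.148/√(39.48 + 1.32) = 1.148/6.387 = 0.1797.

0.180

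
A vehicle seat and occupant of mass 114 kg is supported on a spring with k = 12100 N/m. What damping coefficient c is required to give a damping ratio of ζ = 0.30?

c_c = 2√(k·m) = 2√(12100 × 114) = 2349 N·s/m.
c = ζ·c_c = 0.30 × 2349 = 704.7 N·s/m.

705 N·s/m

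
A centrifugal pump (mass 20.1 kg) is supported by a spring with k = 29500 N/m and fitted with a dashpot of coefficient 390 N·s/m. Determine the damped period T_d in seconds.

0.170 s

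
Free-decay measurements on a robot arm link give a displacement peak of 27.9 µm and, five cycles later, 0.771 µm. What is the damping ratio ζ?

Logarithmic decrement δ = (1/n)·ln(x₀/x_n) = (1/5)·ln(27.9/0.771) = (1/5)·ln(36.19) = 0.7177.
ζ = δ/√(4π² + δ²) = 0.7177/√(39.48 + 0.515) = 0.7177/6.324 = 0.1135.

0.113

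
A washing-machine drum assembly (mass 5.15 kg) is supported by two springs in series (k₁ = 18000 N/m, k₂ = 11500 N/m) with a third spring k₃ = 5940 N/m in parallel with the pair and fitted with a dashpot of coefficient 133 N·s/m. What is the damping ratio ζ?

0.257

Series pair: k_s = k₁k₂/(k₁+k₂) = (18000)(11500)/(18000 + 11500) = 7017 N/m. In parallel with k₃: k_eq = 7017 + 5940 = 12960 N/m.
ω_n = √(k_eq/m) = √(12960/5.15) = 50.16 rad/s.
Critical damping c_c = 2√(k_eq·m) = 2√(12960 × 5.15) = 516.6 N·s/m, so ζ = c/c_c = 133/516.6 = 0.2574.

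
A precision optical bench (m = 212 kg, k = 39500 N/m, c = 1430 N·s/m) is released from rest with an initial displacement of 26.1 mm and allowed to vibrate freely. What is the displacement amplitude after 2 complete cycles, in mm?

ζ = c/(2√(km)) = 1430/(2√(39500 × 212)) = 1430/5788 = 0.2471.
Logarithmic decrement δ = 2πζ/√(1 − ζ²) = 2π × 0.2471/√(1 − 0.0610) = 1.602.
After n cycles, x_n/x₀ = e^(−nδ), so x_2 = 26.1 × e^(−2 × 1.602) = 26.1 × 0.04059 = 1.059 mm.

1.06 mm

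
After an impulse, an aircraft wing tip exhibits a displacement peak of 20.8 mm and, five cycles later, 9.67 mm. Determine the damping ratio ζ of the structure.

Logarithmic decrement δ = (1/n)·ln(x₀/x_n) = (1/5)·ln(20.8/9.67) = (1/5)·ln(2.151) = 0.1532.
ζ = δ/√(4π² + δ²) = 0.1532/√(39.48 + 0.0235) = 0.1532/6.285 = 0.02437.

0.0244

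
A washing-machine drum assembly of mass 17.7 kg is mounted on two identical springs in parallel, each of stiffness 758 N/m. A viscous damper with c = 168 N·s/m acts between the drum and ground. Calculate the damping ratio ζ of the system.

Parallel springs add: k_eq = 2 × 758 = 1516 N/m.
ω_n = √(k_eq/m) = √(1516/17.7) = 9.255 rad/s.
Critical damping c_c = 2√(k_eq·m) = 2√(1516 × 17.7) = 327.6 N·s/m, so ζ = c/c_c = 168/327.6 = 0.5128.

0.513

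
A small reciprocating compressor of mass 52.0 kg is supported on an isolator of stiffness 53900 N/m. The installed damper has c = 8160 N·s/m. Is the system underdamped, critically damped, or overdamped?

c_c = 2√(k·m) = 3348 N·s/m; ζ = c/c_c = 8160/3348 = 2.44.
Since ζ > 1 the system is overdamped.

overdamped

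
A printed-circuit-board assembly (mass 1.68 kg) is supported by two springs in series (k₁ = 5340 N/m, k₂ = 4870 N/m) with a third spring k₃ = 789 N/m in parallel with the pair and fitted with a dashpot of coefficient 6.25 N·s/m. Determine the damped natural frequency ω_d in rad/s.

Series pair: k_s = k₁k₂/(k₁+k₂) = (5340)(4870)/(5340 + 4870) = 2547 N/m. In parallel with k₃: k_eq = 2547 + 789 = 3336 N/m.
ω_n = √(k_eq/m) = √(3336/1.68) = 44.56 rad/s.
Critical damping c_c = 2√(k_eq·m) = 2√(3336 × 1.68) = 149.7 N·s/m, so ζ = c/c_c = 6.25/149.7 = 0.04174.
ω_d = ω_n√(1 − ζ²) = 44.56 × √(1 − 0.00174) = 44.52 rad/s.

44.5 rad/s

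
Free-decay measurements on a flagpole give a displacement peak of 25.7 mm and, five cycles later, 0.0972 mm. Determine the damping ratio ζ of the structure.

Logarithmic decrement δ = (1/n)·ln(x₀/x_n) = (1/5)·ln(25.7/0.0972) = (1/5)·ln(264.4) = 1.115.
ζ = δ/√(4π² + δ²) = 1.115/√(39.48 + 1.24) = 1.115/6.381 = 0.1748.

0.175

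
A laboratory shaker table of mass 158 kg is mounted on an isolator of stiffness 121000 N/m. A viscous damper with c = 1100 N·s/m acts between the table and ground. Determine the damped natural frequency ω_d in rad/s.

ω_n = √(k/m) = √(121000/158) = 27.67 rad/s.
Critical damping c_c = 2√(k·m) = 2√(121000 × 158) = 8745 N·s/m, so ζ = c/c_c = 1100/8745 = 0.1258.
ω_d = ω_n√(1 − ζ²) = 27.67 × √(1 − 0.0158) = 27.45 rad/s.

27.5 rad/s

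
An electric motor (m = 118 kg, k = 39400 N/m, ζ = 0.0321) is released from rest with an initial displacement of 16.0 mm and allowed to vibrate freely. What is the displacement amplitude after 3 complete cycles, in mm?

Logarithmic decrement δ = 2πζ/√(1 − ζ²) = 2π × 0.03210/√(1 − 0.00103) = 0.2018.
After n cycles, x_n/x₀ = e^(−nδ), so x_3 = 16.0 × e^(−3 × 0.2018) = 16.0 × 0.5459 = 8.734 mm.

8.73 mm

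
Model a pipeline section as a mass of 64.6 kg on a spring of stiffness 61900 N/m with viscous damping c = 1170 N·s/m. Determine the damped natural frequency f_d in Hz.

ω_n = √(k/m) = √(61900/64.6) = 30.95 rad/s.
Critical damping c_c = 2√(k·m) = 2√(61900 × 64.6) = 3999 N·s/m, so ζ = c/c_c = 1170/3999 = 0.2925.
ω_d = ω_n√(1 − ζ²) = 30.95 × √(1 − 0.0856) = 29.60 rad/s.
f_d = ω_d/(2π) = 4.711 Hz.

4.71 Hz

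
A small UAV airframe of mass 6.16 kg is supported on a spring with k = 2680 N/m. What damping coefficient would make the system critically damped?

257 N·s/m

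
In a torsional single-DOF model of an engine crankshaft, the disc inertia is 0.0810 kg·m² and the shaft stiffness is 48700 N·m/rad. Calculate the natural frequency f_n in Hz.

123 Hz

ω_n = √(k_t/J) = √(48700/0.0810) = √601200 = 775.4 rad/s.
f_n = ω_n/(2π) = 775.4/6.283 = 123.4 Hz.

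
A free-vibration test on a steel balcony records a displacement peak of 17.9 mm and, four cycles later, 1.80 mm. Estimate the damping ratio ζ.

0.0910

Logarithmic decrement δ = (1/n)·ln(x₀/x_n) = (1/4)·ln(17.9/1.80) = (1/4)·ln(9.944) = 0.5743.
ζ = δ/√(4π² + δ²) = 0.5743/√(39.48 + 0.330) = 0.5743/6.309 = 0.09102.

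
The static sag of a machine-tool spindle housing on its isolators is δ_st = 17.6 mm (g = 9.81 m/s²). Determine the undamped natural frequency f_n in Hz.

ω_n = √(g/δ_st) = √(9.81/0.0176) = √557.4 = 23.61 rad/s.
f_n = ω_n/(2π) = 23.61/6.283 = 3.757 Hz.

3.76 Hz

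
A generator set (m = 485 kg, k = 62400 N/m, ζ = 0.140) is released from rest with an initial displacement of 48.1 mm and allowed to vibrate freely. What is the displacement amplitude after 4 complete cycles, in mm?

1.38 mm

Logarithmic decrement δ = 2πζ/√(1 − ζ²) = 2π × 0.1400/√(1 − 0.0196) = 0.8884.
After n cycles, x_n/x₀ = e^(−nδ), so x_4 = 48.1 × e^(−4 × 0.8884) = 48.1 × 0.02862 = 1.377 mm.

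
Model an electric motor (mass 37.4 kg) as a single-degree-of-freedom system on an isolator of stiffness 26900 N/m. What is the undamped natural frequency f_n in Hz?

ω_n = √(k/m) = √(26900/37.4) = √719.3 = 26.82 rad/s.
f_n = ω_n/(2π) = 26.82/6.283 = 4.268 Hz.

4.27 Hz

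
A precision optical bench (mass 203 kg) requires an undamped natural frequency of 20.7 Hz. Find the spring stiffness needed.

ω_n = 2πf_n = 2π × 20.7 = 130.1 rad/s.
k = m·ω_n² = 203 × 130.1² = 203 × 16920 = 3434000 N/m.

3430000 N/m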